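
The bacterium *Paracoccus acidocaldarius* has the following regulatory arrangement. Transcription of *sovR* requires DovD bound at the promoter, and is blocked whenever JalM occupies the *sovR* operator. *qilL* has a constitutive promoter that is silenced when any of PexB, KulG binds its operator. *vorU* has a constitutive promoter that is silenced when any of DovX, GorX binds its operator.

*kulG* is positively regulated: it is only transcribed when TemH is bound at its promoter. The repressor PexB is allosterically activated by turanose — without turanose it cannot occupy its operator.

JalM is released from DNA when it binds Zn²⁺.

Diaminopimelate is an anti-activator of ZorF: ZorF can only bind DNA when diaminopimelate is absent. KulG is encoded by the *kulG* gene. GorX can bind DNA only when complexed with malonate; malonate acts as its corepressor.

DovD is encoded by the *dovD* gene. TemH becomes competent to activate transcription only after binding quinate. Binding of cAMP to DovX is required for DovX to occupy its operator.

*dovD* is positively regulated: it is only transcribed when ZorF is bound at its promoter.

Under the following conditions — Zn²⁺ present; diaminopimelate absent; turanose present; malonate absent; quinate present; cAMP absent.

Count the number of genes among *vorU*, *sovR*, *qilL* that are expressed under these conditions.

2

cAMP is absent, so DovX is inactive.
Malonate is absent, so GorX is inactive.
With no repressor bound, *vorU* is transcribed.
→ *vorU* is ON.
Diaminopimelate is absent, so ZorF is active.
No repressor is bound and ZorF is active, so *dovD* is transcribed.
So DovD is produced and active.
Zn²⁺ is present, so JalM is inactive.
No repressor is bound and DovD is active, so *sovR* is transcribed.
→ *sovR* is ON.
Turanose is present, so PexB is active.
Quinate is present, so TemH is active.
No repressor is bound and TemH is active, so *kulG* is transcribed.
So KulG is produced and active.
With repressor PexB bound, *qilL* is not transcribed.
→ *qilL* is OFF.
2 of the 3 genes are transcribed.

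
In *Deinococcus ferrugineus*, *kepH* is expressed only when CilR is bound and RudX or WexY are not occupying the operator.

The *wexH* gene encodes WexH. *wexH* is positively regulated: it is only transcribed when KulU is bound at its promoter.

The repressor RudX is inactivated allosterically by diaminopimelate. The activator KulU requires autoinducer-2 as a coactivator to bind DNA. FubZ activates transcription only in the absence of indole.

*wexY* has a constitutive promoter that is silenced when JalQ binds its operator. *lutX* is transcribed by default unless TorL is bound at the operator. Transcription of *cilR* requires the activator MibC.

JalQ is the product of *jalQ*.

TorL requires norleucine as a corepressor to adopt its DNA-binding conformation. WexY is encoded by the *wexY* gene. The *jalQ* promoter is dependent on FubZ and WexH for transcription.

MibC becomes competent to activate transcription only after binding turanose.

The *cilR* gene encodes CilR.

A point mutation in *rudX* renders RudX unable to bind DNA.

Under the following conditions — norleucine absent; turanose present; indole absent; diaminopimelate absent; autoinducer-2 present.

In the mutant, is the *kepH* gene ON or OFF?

RudX is non-functional in this strain, so it has no effect.
Indole is absent, so FubZ is active.
Autoinducer-2 is present, so KulU is active.
No repressor is bound and KulU is active, so *wexH* is transcribed.
So WexH is produced and active.
No repressor is bound and FubZ and WexH are active, so *jalQ* is transcribed.
So JalQ is produced and active.
With repressor JalQ bound, *wexY* is not transcribed.
So WexY is not produced.
Turanose is present, so MibC is active.
No repressor is bound and MibC is active, so *cilR* is transcribed.
So CilR is produced and active.
No repressor is bound and CilR is active, so *kepH* is transcribed.

ON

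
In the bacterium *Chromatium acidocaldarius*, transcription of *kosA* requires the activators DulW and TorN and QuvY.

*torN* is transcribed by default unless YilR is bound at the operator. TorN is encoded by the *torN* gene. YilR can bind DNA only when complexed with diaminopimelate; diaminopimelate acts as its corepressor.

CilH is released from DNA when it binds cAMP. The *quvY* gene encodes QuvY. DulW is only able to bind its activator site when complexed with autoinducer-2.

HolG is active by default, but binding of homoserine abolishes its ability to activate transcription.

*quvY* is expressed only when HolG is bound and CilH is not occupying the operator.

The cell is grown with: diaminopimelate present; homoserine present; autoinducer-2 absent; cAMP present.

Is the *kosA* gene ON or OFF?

OFF

Autoinducer-2 is absent, so DulW is inactive.
Diaminopimelate is present, so YilR is active.
With repressor YilR bound, *torN* is not transcribed.
So TorN is not produced.
cAMP is present, so CilH is inactive.
Homoserine is present, so HolG is inactive.
Required activator HolG is absent, so *quvY* is not transcribed.
So QuvY is not produced.
Required activator DulW is absent, so *kosA* is not transcribed.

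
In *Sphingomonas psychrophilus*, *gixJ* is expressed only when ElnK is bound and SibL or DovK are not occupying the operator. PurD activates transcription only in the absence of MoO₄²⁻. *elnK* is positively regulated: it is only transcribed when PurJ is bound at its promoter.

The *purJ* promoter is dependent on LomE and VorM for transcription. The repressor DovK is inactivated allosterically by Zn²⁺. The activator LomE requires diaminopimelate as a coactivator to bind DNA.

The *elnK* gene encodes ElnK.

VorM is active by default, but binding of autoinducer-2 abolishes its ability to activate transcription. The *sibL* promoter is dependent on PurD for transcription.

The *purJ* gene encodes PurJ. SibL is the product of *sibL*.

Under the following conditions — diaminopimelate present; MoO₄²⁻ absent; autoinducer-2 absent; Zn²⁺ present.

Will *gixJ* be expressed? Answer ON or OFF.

MoO₄²⁻ is absent, so PurD is active.
No repressor is bound and PurD is active, so *sibL* is transcribed.
So SibL is produced and active.
Zn²⁺ is present, so DovK is inactive.
Diaminopimelate is present, so LomE is active.
Autoinducer-2 is absent, so VorM is active.
No repressor is bound and LomE and VorM are active, so *purJ* is transcribed.
So PurJ is produced and active.
No repressor is bound and PurJ is active, so *elnK* is transcribed.
So ElnK is produced and active.
With repressor SibL bound, *gixJ* is not transcribed.

OFF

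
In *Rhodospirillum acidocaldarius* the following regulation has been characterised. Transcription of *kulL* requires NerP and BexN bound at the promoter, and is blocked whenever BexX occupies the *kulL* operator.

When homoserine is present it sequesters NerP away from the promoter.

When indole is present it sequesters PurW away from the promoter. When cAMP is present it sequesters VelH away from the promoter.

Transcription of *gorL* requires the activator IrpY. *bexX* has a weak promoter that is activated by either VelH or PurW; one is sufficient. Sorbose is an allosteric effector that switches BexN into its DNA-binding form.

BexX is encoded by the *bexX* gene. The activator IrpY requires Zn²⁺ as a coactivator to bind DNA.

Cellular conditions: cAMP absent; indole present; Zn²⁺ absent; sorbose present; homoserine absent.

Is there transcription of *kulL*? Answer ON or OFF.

OFF

Homoserine is absent, so NerP is active.
cAMP is absent, so VelH is active.
Indole is present, so PurW is inactive.
Activator VelH is present, so *bexX* is transcribed.
So BexX is produced and active.
Sorbose is present, so BexN is active.
With repressor BexX bound, *kulL* is not transcribed.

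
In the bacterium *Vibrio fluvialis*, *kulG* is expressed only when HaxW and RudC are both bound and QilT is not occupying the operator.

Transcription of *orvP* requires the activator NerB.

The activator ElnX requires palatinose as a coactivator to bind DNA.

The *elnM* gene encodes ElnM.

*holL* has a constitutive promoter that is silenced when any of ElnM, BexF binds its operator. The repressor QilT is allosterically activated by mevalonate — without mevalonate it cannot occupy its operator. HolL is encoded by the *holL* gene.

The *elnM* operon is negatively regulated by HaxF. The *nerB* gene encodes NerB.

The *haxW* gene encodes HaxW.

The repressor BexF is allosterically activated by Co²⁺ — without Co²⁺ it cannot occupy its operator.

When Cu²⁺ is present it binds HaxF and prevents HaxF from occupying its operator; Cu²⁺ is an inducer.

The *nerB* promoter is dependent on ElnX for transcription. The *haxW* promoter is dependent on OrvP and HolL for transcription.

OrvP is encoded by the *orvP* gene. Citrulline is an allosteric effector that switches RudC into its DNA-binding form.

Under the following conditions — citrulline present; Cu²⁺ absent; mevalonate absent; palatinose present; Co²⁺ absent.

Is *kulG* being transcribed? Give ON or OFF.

Palatinose is present, so ElnX is active.
No repressor is bound and ElnX is active, so *nerB* is transcribed.
So NerB is produced and active.
No repressor is bound and NerB is active, so *orvP* is transcribed.
So OrvP is produced and active.
Cu²⁺ is absent, so HaxF is active.
With repressor HaxF bound, *elnM* is not transcribed.
So ElnM is not produced.
Co²⁺ is absent, so BexF is inactive.
With no repressor bound, *holL* is transcribed.
So HolL is produced and active.
No repressor is bound and OrvP and HolL are active, so *haxW* is transcribed.
So HaxW is produced and active.
Citrulline is present, so RudC is active.
Mevalonate is absent, so QilT is inactive.
No repressor is bound and HaxW and RudC are active, so *kulG* is transcribed.

ON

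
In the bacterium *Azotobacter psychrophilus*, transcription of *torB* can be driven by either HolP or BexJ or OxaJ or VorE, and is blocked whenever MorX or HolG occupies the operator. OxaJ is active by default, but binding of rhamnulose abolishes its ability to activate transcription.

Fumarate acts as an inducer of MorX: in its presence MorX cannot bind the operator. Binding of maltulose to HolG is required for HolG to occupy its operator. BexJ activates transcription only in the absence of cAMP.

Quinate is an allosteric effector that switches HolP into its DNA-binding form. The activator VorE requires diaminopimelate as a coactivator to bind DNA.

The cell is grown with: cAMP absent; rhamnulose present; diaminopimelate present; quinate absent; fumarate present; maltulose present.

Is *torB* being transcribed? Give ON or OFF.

Quinate is absent, so HolP is inactive.
cAMP is absent, so BexJ is active.
Fumarate is present, so MorX is inactive.
Rhamnulose is present, so OxaJ is inactive.
Maltulose is present, so HolG is active.
Diaminopimelate is present, so VorE is active.
With repressor HolG bound, *torB* is not transcribed.

OFF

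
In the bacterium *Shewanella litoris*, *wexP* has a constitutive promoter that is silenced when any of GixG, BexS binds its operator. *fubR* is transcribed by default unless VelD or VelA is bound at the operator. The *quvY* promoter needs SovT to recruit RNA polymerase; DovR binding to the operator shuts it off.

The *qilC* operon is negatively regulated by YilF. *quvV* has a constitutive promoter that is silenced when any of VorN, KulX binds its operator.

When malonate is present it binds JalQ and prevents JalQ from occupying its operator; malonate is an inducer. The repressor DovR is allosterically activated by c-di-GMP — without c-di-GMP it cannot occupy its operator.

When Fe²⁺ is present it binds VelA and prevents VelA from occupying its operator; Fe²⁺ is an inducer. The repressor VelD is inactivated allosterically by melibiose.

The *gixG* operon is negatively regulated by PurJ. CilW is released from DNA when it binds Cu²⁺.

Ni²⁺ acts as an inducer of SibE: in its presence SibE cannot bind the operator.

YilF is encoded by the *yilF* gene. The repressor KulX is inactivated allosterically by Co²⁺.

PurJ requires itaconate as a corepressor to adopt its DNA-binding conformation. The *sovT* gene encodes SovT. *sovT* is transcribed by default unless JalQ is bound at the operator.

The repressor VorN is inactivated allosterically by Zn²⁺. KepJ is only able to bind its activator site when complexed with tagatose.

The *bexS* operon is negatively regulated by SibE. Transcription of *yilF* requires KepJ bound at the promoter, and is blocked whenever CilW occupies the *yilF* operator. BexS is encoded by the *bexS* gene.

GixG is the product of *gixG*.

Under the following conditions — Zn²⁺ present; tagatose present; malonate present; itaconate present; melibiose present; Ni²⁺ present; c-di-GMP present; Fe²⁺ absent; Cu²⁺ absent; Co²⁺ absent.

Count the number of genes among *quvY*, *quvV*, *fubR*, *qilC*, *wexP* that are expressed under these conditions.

1

c-di-GMP is present, so DovR is active.
Malonate is present, so JalQ is inactive.
With no repressor bound, *sovT* is transcribed.
So SovT is produced and active.
With repressor DovR bound, *quvY* is not transcribed.
→ *quvY* is OFF.
Zn²⁺ is present, so VorN is inactive.
Co²⁺ is absent, so KulX is active.
With repressor KulX bound, *quvV* is not transcribed.
→ *quvV* is OFF.
Melibiose is present, so VelD is inactive.
Fe²⁺ is absent, so VelA is active.
With repressor VelA bound, *fubR* is not transcribed.
→ *fubR* is OFF.
Cu²⁺ is absent, so CilW is active.
Tagatose is present, so KepJ is active.
With repressor CilW bound, *yilF* is not transcribed.
So YilF is not produced.
With no repressor bound, *qilC* is transcribed.
→ *qilC* is ON.
Itaconate is present, so PurJ is active.
With repressor PurJ bound, *gixG* is not transcribed.
So GixG is not produced.
Ni²⁺ is present, so SibE is inactive.
With no repressor bound, *bexS* is transcribed.
So BexS is produced and active.
With repressor BexS bound, *wexP* is not transcribed.
→ *wexP* is OFF.
1 of the 5 genes is transcribed.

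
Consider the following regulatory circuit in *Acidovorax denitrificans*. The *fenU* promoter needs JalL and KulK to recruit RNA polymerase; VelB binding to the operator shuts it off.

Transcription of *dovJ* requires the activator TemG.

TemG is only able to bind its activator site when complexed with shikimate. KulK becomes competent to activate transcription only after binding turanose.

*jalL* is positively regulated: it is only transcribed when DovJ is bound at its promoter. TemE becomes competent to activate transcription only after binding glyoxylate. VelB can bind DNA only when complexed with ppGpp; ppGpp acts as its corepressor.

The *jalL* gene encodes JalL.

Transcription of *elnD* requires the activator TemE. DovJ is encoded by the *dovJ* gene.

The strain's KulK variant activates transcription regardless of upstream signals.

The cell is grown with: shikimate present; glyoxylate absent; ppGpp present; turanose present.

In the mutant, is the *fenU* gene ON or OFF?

Shikimate is present, so TemG is active.
No repressor is bound and TemG is active, so *dovJ* is transcribed.
So DovJ is produced and active.
No repressor is bound and DovJ is active, so *jalL* is transcribed.
So JalL is produced and active.
KulK is constitutively active in this strain.
ppGpp is present, so VelB is active.
With repressor VelB bound, *fenU* is not transcribed.

OFF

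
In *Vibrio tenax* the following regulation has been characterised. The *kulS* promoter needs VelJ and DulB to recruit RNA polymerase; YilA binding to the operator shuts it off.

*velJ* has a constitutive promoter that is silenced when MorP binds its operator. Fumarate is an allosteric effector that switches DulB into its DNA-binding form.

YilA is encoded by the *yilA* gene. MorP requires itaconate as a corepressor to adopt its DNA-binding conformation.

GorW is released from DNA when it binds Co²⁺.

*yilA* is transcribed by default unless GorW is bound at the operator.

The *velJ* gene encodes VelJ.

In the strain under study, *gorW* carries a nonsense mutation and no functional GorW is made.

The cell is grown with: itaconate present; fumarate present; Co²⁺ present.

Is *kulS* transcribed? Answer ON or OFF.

OFF

Itaconate is present, so MorP is active.
With repressor MorP bound, *velJ* is not transcribed.
So VelJ is not produced.
GorW is non-functional in this strain, so it has no effect.
With no repressor bound, *yilA* is transcribed.
So YilA is produced and active.
Fumarate is present, so DulB is active.
With repressor YilA bound, *kulS* is not transcribed.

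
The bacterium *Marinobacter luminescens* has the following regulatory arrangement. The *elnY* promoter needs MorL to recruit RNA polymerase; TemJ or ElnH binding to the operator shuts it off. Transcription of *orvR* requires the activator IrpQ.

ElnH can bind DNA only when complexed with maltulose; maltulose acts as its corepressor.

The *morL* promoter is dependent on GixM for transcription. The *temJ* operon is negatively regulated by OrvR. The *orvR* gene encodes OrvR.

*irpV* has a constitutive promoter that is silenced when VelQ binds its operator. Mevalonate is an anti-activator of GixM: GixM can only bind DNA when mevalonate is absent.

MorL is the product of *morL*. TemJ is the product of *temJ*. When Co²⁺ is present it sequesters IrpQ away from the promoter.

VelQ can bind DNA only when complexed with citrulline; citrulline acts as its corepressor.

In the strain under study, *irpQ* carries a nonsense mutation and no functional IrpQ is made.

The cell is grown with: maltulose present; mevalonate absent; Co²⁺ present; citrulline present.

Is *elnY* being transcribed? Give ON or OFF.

Mevalonate is absent, so GixM is active.
No repressor is bound and GixM is active, so *morL* is transcribed.
So MorL is produced and active.
IrpQ is non-functional in this strain, so it has no effect.
Required activator IrpQ is absent, so *orvR* is not transcribed.
So OrvR is not produced.
With no repressor bound, *temJ* is transcribed.
So TemJ is produced and active.
Maltulose is present, so ElnH is active.
With repressor TemJ bound, *elnY* is not transcribed.

OFF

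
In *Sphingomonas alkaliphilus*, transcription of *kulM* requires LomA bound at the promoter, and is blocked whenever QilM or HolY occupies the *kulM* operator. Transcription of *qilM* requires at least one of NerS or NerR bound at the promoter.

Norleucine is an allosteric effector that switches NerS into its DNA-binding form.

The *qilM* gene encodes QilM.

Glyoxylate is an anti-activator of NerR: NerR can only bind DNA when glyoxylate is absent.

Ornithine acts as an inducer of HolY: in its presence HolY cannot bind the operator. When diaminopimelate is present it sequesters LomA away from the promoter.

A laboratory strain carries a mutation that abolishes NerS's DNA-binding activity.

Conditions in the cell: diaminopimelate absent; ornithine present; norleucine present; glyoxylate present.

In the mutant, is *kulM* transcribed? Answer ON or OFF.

ON

Diaminopimelate is absent, so LomA is active.
NerS is non-functional in this strain, so it has no effect.
Glyoxylate is present, so NerR is inactive.
No activator is available at the *qilM* promoter, so *qilM* is not transcribed.
So QilM is not produced.
Ornithine is present, so HolY is inactive.
No repressor is bound and LomA is active, so *kulM* is transcribed.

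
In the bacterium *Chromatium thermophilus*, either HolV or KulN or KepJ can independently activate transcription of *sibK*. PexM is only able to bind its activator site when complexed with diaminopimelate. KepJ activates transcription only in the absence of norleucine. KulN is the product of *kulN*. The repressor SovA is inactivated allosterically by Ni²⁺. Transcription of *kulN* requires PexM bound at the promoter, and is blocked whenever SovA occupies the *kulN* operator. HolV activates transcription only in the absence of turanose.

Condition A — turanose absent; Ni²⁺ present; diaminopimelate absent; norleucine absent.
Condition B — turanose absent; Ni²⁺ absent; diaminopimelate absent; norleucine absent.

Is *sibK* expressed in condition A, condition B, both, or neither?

both

Condition A:
Turanose is absent, so HolV is active.
Ni²⁺ is present, so SovA is inactive.
Diaminopimelate is absent, so PexM is inactive.
Required activator PexM is absent, so *kulN* is not transcribed.
So KulN is not produced.
Norleucine is absent, so KepJ is active.
Activator HolV is present, so *sibK* is transcribed.
→ *sibK* is ON in A.
Condition B:
Turanose is absent, so HolV is active.
Ni²⁺ is absent, so SovA is active.
Diaminopimelate is absent, so PexM is inactive.
With repressor SovA bound, *kulN* is not transcribed.
So KulN is not produced.
Norleucine is absent, so KepJ is active.
Activator HolV is present, so *sibK* is transcribed.
→ *sibK* is ON in B.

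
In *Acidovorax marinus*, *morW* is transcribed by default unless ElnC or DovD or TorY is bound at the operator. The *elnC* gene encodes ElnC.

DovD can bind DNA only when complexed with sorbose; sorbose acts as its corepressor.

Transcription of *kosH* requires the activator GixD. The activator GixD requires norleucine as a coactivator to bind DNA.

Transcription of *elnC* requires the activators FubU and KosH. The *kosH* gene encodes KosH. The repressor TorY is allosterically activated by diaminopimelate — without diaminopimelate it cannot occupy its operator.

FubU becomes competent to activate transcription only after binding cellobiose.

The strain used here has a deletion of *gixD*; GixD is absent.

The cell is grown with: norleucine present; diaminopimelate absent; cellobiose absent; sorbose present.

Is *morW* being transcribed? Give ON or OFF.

OFF

Cellobiose is absent, so FubU is inactive.
GixD is non-functional in this strain, so it has no effect.
Required activator GixD is absent, so *kosH* is not transcribed.
So KosH is not produced.
Required activator FubU is absent, so *elnC* is not transcribed.
So ElnC is not produced.
Sorbose is present, so DovD is active.
Diaminopimelate is absent, so TorY is inactive.
With repressor DovD bound, *morW* is not transcribed.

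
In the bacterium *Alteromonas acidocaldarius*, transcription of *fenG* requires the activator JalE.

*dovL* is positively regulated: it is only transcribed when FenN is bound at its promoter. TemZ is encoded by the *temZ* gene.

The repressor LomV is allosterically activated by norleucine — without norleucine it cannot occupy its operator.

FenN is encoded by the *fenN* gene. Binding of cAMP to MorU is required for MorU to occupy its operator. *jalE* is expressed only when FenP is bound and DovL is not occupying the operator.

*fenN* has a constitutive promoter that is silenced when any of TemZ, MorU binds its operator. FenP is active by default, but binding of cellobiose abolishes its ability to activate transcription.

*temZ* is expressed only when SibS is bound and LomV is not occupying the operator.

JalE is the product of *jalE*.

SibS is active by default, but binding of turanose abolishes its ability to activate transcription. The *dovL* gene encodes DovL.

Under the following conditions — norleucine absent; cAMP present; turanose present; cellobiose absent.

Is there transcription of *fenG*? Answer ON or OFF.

ON

Turanose is present, so SibS is inactive.
Norleucine is absent, so LomV is inactive.
Required activator SibS is absent, so *temZ* is not transcribed.
So TemZ is not produced.
cAMP is present, so MorU is active.
With repressor MorU bound, *fenN* is not transcribed.
So FenN is not produced.
Required activator FenN is absent, so *dovL* is not transcribed.
So DovL is not produced.
Cellobiose is absent, so FenP is active.
No repressor is bound and FenP is active, so *jalE* is transcribed.
So JalE is produced and active.
No repressor is bound and JalE is active, so *fenG* is transcribed.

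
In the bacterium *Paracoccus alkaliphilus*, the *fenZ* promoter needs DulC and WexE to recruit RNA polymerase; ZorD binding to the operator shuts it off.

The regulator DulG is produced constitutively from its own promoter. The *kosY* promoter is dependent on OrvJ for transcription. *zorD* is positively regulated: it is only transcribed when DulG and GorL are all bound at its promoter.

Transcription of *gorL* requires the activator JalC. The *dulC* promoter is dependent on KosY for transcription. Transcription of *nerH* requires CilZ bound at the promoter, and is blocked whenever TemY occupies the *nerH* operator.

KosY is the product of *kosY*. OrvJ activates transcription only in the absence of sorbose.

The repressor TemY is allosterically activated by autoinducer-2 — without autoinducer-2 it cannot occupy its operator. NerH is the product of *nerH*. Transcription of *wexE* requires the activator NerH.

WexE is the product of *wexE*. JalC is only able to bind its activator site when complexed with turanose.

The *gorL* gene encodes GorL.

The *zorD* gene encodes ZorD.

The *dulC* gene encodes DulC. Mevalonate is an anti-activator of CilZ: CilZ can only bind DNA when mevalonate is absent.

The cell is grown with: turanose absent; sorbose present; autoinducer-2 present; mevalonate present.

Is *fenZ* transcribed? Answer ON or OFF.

OFF

DulG is produced constitutively and is active.
Turanose is absent, so JalC is inactive.
Required activator JalC is absent, so *gorL* is not transcribed.
So GorL is not produced.
Required activator GorL is absent, so *zorD* is not transcribed.
So ZorD is not produced.
Sorbose is present, so OrvJ is inactive.
Required activator OrvJ is absent, so *kosY* is not transcribed.
So KosY is not produced.
Required activator KosY is absent, so *dulC* is not transcribed.
So DulC is not produced.
Mevalonate is present, so CilZ is inactive.
Autoinducer-2 is present, so TemY is active.
With repressor TemY bound, *nerH* is not transcribed.
So NerH is not produced.
Required activator NerH is absent, so *wexE* is not transcribed.
So WexE is not produced.
Required activator DulC is absent, so *fenZ* is not transcribed.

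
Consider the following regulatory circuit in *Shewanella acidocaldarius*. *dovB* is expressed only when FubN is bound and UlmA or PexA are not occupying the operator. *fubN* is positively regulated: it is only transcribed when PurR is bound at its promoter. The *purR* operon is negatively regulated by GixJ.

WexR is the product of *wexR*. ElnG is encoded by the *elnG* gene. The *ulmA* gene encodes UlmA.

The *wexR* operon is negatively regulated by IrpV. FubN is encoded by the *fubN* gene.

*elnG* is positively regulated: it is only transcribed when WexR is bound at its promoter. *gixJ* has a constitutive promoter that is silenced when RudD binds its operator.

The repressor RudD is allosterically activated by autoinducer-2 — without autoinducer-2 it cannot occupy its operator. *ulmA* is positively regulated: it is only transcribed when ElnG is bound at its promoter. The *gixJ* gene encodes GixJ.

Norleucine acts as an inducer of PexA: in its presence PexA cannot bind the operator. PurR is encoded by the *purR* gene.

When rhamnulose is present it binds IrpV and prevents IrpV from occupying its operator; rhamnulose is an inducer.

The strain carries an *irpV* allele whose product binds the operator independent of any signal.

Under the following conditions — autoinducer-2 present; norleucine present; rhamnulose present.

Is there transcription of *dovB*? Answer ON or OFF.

ON

IrpV is constitutively active in this strain.
With repressor IrpV bound, *wexR* is not transcribed.
So WexR is not produced.
Required activator WexR is absent, so *elnG* is not transcribed.
So ElnG is not produced.
Required activator ElnG is absent, so *ulmA* is not transcribed.
So UlmA is not produced.
Norleucine is present, so PexA is inactive.
Autoinducer-2 is present, so RudD is active.
With repressor RudD bound, *gixJ* is not transcribed.
So GixJ is not produced.
With no repressor bound, *purR* is transcribed.
So PurR is produced and active.
No repressor is bound and PurR is active, so *fubN* is transcribed.
So FubN is produced and active.
No repressor is bound and FubN is active, so *dovB* is transcribed.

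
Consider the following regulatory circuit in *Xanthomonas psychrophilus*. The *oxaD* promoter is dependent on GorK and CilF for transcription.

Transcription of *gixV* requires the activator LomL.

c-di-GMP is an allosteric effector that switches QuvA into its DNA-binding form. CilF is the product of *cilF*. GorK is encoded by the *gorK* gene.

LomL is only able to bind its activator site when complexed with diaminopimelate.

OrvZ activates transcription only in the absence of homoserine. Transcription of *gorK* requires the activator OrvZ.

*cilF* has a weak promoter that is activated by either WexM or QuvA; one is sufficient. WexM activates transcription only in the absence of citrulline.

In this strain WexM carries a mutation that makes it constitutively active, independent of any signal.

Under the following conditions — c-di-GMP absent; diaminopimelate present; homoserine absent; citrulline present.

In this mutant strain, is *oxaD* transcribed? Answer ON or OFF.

ON

Homoserine is absent, so OrvZ is active.
No repressor is bound and OrvZ is active, so *gorK* is transcribed.
So GorK is produced and active.
WexM is constitutively active in this strain.
c-di-GMP is absent, so QuvA is inactive.
Activator WexM is present, so *cilF* is transcribed.
So CilF is produced and active.
No repressor is bound and GorK and CilF are active, so *oxaD* is transcribed.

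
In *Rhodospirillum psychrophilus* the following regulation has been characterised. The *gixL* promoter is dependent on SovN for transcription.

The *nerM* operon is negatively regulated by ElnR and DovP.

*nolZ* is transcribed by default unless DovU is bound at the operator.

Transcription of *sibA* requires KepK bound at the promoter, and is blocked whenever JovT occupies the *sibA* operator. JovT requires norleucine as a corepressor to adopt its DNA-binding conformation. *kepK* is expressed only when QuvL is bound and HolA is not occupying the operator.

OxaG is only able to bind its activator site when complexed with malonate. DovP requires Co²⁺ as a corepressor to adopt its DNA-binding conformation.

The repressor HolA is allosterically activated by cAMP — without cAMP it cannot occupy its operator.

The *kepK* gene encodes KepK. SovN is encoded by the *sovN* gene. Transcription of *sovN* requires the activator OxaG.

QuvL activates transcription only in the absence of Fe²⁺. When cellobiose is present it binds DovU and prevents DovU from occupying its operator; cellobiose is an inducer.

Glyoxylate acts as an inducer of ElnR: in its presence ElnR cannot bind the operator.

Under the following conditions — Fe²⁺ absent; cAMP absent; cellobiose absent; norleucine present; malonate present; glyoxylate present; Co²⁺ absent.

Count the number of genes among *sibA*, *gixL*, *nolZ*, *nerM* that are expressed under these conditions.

2

Norleucine is present, so JovT is active.
cAMP is absent, so HolA is inactive.
Fe²⁺ is absent, so QuvL is active.
No repressor is bound and QuvL is active, so *kepK* is transcribed.
So KepK is produced and active.
With repressor JovT bound, *sibA* is not transcribed.
→ *sibA* is OFF.
Malonate is present, so OxaG is active.
No repressor is bound and OxaG is active, so *sovN* is transcribed.
So SovN is produced and active.
No repressor is bound and SovN is active, so *gixL* is transcribed.
→ *gixL* is ON.
Cellobiose is absent, so DovU is active.
With repressor DovU bound, *nolZ* is not transcribed.
→ *nolZ* is OFF.
Glyoxylate is present, so ElnR is inactive.
Co²⁺ is absent, so DovP is inactive.
With no repressor bound, *nerM* is transcribed.
→ *nerM* is ON.
2 of the 4 genes are transcribed.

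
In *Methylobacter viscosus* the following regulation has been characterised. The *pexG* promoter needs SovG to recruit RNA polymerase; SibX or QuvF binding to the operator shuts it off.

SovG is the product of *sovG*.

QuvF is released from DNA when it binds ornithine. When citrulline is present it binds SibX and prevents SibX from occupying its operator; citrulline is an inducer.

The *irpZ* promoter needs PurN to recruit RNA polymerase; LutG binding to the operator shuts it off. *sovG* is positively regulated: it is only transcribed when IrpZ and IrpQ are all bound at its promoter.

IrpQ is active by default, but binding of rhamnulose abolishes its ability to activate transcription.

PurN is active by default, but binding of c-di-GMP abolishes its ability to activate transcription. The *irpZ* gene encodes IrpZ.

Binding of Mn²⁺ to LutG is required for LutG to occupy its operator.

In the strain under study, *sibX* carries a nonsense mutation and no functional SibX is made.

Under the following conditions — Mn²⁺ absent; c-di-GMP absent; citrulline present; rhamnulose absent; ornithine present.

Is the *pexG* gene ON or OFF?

ON

c-di-GMP is absent, so PurN is active.
Mn²⁺ is absent, so LutG is inactive.
No repressor is bound and PurN is active, so *irpZ* is transcribed.
So IrpZ is produced and active.
Rhamnulose is absent, so IrpQ is active.
No repressor is bound and IrpZ and IrpQ are active, so *sovG* is transcribed.
So SovG is produced and active.
SibX is non-functional in this strain, so it has no effect.
Ornithine is present, so QuvF is inactive.
No repressor is bound and SovG is active, so *pexG* is transcribed.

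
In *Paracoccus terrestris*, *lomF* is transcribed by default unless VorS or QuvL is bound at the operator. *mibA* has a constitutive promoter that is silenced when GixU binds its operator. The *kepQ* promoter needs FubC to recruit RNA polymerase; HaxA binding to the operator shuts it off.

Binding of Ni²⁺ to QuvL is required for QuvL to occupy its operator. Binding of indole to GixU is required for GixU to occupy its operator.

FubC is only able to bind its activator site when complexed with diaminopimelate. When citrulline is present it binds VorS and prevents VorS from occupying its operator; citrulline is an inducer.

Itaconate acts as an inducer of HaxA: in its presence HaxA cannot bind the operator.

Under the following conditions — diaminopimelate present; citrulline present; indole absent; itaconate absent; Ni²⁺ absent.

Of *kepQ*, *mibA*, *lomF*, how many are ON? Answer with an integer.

Itaconate is absent, so HaxA is active.
Diaminopimelate is present, so FubC is active.
With repressor HaxA bound, *kepQ* is not transcribed.
→ *kepQ* is OFF.
Indole is absent, so GixU is inactive.
With no repressor bound, *mibA* is transcribed.
→ *mibA* is ON.
Citrulline is present, so VorS is inactive.
Ni²⁺ is absent, so QuvL is inactive.
With no repressor bound, *lomF* is transcribed.
→ *lomF* is ON.
2 of the 3 genes are transcribed.

2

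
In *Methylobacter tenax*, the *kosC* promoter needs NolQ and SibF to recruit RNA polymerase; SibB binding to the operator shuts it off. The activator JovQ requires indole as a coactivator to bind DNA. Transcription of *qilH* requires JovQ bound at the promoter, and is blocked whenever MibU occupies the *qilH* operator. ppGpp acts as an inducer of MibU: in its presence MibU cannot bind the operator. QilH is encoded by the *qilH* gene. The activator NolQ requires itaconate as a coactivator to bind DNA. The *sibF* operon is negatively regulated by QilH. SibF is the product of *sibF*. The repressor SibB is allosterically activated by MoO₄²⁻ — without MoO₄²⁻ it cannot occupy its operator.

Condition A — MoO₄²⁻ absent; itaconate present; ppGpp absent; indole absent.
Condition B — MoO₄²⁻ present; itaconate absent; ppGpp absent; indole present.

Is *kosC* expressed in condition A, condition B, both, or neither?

Condition A:
MoO₄²⁻ is absent, so SibB is inactive.
Itaconate is present, so NolQ is active.
ppGpp is absent, so MibU is active.
Indole is absent, so JovQ is inactive.
With repressor MibU bound, *qilH* is not transcribed.
So QilH is not produced.
With no repressor bound, *sibF* is transcribed.
So SibF is produced and active.
No repressor is bound and NolQ and SibF are active, so *kosC* is transcribed.
→ *kosC* is ON in A.
Condition B:
MoO₄²⁻ is present, so SibB is active.
Itaconate is absent, so NolQ is inactive.
ppGpp is absent, so MibU is active.
Indole is present, so JovQ is active.
With repressor MibU bound, *qilH* is not transcribed.
So QilH is not produced.
With no repressor bound, *sibF* is transcribed.
So SibF is produced and active.
With repressor SibB bound, *kosC* is not transcribed.
→ *kosC* is OFF in B.

A only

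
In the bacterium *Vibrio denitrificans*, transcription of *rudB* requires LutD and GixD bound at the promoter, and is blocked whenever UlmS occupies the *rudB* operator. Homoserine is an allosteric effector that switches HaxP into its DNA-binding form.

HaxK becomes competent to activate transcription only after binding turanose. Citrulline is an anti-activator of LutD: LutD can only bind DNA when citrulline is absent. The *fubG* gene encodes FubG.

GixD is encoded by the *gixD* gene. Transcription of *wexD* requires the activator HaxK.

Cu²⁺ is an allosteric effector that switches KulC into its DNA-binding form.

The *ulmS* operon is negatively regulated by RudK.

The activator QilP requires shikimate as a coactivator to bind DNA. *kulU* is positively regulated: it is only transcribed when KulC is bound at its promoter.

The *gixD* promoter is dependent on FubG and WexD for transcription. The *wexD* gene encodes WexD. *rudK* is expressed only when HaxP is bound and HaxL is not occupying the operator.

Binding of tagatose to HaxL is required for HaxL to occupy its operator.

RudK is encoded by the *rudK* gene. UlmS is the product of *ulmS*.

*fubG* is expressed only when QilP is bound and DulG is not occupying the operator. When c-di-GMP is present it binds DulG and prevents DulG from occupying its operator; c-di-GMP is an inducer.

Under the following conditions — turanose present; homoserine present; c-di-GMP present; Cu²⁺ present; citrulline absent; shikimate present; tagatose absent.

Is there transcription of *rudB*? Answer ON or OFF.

ON

Homoserine is present, so HaxP is active.
Tagatose is absent, so HaxL is inactive.
No repressor is bound and HaxP is active, so *rudK* is transcribed.
So RudK is produced and active.
With repressor RudK bound, *ulmS* is not transcribed.
So UlmS is not produced.
Citrulline is absent, so LutD is active.
c-di-GMP is present, so DulG is inactive.
Shikimate is present, so QilP is active.
No repressor is bound and QilP is active, so *fubG* is transcribed.
So FubG is produced and active.
Turanose is present, so HaxK is active.
No repressor is bound and HaxK is active, so *wexD* is transcribed.
So WexD is produced and active.
No repressor is bound and FubG and WexD are active, so *gixD* is transcribed.
So GixD is produced and active.
No repressor is bound and LutD and GixD are active, so *rudB* is transcribed.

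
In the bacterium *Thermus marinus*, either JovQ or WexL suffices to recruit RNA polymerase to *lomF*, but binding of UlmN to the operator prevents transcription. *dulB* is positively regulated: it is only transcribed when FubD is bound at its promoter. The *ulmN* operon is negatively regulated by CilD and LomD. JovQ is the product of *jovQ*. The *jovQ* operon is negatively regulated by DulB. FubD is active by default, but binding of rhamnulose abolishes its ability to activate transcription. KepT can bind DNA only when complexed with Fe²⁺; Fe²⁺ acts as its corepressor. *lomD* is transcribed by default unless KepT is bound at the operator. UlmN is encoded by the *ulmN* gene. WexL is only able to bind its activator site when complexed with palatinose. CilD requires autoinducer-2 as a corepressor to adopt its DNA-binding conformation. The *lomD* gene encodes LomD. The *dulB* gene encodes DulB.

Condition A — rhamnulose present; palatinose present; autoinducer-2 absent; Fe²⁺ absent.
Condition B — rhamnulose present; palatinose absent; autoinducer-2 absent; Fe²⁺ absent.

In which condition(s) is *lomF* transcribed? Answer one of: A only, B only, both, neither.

both

Condition A:
Rhamnulose is present, so FubD is inactive.
Required activator FubD is absent, so *dulB* is not transcribed.
So DulB is not produced.
With no repressor bound, *jovQ* is transcribed.
So JovQ is produced and active.
Palatinose is present, so WexL is active.
Autoinducer-2 is absent, so CilD is inactive.
Fe²⁺ is absent, so KepT is inactive.
With no repressor bound, *lomD* is transcribed.
So LomD is produced and active.
With repressor LomD bound, *ulmN* is not transcribed.
So UlmN is not produced.
Activator JovQ is present, so *lomF* is transcribed.
→ *lomF* is ON in A.
Condition B:
Rhamnulose is present, so FubD is inactive.
Required activator FubD is absent, so *dulB* is not transcribed.
So DulB is not produced.
With no repressor bound, *jovQ* is transcribed.
So JovQ is produced and active.
Palatinose is absent, so WexL is inactive.
Autoinducer-2 is absent, so CilD is inactive.
Fe²⁺ is absent, so KepT is inactive.
With no repressor bound, *lomD* is transcribed.
So LomD is produced and active.
With repressor LomD bound, *ulmN* is not transcribed.
So UlmN is not produced.
Activator JovQ is present, so *lomF* is transcribed.
→ *lomF* is ON in B.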